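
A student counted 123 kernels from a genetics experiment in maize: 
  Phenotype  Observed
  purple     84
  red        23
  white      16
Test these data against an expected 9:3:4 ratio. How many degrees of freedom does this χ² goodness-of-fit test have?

2

A goodness-of-fit test with 3 phenotype classes has df = 3 − 1 = 2.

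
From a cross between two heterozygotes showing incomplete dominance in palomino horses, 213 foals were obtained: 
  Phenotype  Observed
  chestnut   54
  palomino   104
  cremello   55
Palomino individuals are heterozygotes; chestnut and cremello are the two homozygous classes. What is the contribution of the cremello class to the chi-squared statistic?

With incomplete dominance, a heterozygote × heterozygote cross gives a 1:2:1 phenotypic ratio.
Total ratio parts = 4. Expected numbers out of 213:
  chestnut: 213 × 1/4 = 53.25
  palomino: 213 × 2/4 = 106.5
  cremello: 213 × 1/4 = 53.25
Contribution of cremello: (55 − 53.25)² / 53.25 = 0.0575

0.058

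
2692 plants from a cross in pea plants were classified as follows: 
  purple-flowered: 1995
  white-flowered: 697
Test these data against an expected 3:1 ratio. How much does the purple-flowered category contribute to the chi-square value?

Expected counts for N = 2692 under a 3:1 ratio (total parts = 4):
  purple-flowered: 2692 × 3/4 = 2019
  white-flowered: 2692 × 1/4 = 673
Contribution of purple-flowered: (1995 − 2019)² / 2019 = 0.2853

0.285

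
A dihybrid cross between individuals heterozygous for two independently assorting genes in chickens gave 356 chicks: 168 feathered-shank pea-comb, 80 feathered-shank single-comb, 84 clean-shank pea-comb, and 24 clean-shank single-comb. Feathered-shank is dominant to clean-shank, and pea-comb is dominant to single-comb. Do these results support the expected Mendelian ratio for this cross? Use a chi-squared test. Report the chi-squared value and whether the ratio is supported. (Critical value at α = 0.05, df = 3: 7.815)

A dihybrid F₂ with independent assortment and complete dominance at both loci gives a 9:3:3:1 phenotypic ratio.
Total ratio parts = 16. Expected numbers out of 356:
  feathered-shank pea-comb: 356 × 9/16 = 200.25
  feathered-shank single-comb: 356 × 3/16 = 66.75
  clean-shank pea-comb: 356 × 3/16 = 66.75
  clean-shank single-comb: 356 × 1/16 = 22.25
χ² = Σ (O − E)² / E
  feathered-shank pea-comb: (168 − 200.25)² / 200.25 = 5.1938
  feathered-shank single-comb: (80 − 66.75)² / 66.75 = 2.6301
  clean-shank pea-comb: (84 − 66.75)² / 66.75 = 4.4579
  clean-shank single-comb: (24 − 22.25)² / 22.25 = 0.1376
χ² = 5.1938 + 2.6301 + 4.4579 + 0.1376 = 12.4194 ≈ 12.419
Degrees of freedom = 4 − 1 = 3; critical value at α = 0.05 is 7.815.
Since 12.419 > 7.815, we reject the null hypothesis — the data do not fit the 9:3:3:1 ratio.

12.419; not consistent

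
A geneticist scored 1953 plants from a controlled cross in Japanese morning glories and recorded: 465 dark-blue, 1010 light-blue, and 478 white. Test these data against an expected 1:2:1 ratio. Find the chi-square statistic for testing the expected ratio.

Under the 1:2:1 hypothesis (Σ ratio = 4, N = 1953):
  dark-blue: 1953 × 1/4 = 488.25
  light-blue: 1953 × 2/4 = 976.5
  white: 1953 × 1/4 = 488.25
χ² = Σ (O − E)² / E
  dark-blue: (465 − 488.25)² / 488.25 = 1.1071
  light-blue: (1010 − 976.5)² / 976.5 = 1.1493
  white: (478 − 488.25)² / 488.25 = 0.2152
χ² = 1.1071 + 1.1493 + 0.2152 = 2.4716 ≈ 2.472

2.472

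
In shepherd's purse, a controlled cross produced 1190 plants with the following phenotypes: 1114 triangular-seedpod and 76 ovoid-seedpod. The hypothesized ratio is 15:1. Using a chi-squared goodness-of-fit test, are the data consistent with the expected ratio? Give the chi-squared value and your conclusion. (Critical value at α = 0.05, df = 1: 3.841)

Total ratio parts = 16. Expected numbers out of 1190:
  triangular-seedpod: 1190 × 15/16 = 1115.625
  ovoid-seedpod: 1190 × 1/16 = 74.375
χ² = Σ (O − E)² / E
  triangular-seedpod: (1114 − 1115.625)² / 1115.625 = 0.0024
  ovoid-seedpod: (76 − 74.375)² / 74.375 = 0.0355
χ² = 0.0024 + 0.0355 = 0.0379 ≈ 0.038
Degrees of freedom = 2 − 1 = 1; critical value at α = 0.05 is 3.841.
Since 0.038 < 3.841, we fail to reject the null hypothesis — the data are consistent with the 15:1 ratio.

0.038; consistent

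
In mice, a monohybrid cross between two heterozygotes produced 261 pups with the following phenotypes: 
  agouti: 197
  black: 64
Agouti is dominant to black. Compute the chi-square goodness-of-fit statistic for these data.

For a monohybrid cross between heterozygotes with complete dominance, the expected phenotypic ratio is 3:1.
Expected counts for N = 261 under a 3:1 ratio (total parts = 4):
  agouti: 261 × 3/4 = 195.75
  black: 261 × 1/4 = 65.25
χ² = Σ (O − E)² / E
  agouti: (197 − 195.75)² / 195.75 = 0.0080
  black: (64 − 65.25)² / 65.25 = 0.0239
χ² = 0.0080 + 0.0239 = 0.0319 ≈ 0.032

0.032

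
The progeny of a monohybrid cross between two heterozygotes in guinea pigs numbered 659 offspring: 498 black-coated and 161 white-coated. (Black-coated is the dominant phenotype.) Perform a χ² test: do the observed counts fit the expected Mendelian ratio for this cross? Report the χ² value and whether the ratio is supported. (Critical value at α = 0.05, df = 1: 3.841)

For a monohybrid cross between heterozygotes with complete dominance, the expected phenotypic ratio is 3:1.
Total ratio parts = 4. Expected numbers out of 659:
  black-coated: 659 × 3/4 = 494.25
  white-coated: 659 × 1/4 = 164.75
χ² = Σ (O − E)² / E
  black-coated: (498 − 494.25)² / 494.25 = 0.0285
  white-coated: (161 − 164.75)² / 164.75 = 0.0854
χ² = 0.0285 + 0.0854 = 0.1139 ≈ 0.114
Degrees of freedom = 2 − 1 = 1; critical value at α = 0.05 is 3.841.
Since 0.114 < 3.841, we fail to reject the null hypothesis — the data are consistent with the 3:1 ratio.

0.114; consistent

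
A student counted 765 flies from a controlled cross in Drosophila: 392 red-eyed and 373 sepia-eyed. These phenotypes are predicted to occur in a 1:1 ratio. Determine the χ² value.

Total ratio parts = 2. Expected numbers out of 765:
  red-eyed: 765 × 1/2 = 382.5
  sepia-eyed: 765 × 1/2 = 382.5
χ² = Σ (O − E)² / E
  red-eyed: (392 − 382.5)² / 382.5 = 0.2359
  sepia-eyed: (373 − 382.5)² / 382.5 = 0.2359
χ² = 0.2359 + 0.2359 = 0.4718 ≈ 0.472

0.472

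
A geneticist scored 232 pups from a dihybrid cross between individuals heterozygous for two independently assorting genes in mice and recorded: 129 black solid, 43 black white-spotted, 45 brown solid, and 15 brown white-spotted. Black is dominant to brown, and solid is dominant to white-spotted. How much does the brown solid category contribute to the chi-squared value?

A dihybrid F₂ with independent assortment and complete dominance at both loci gives a 9:3:3:1 phenotypic ratio.
Under the 9:3:3:1 hypothesis (Σ ratio = 16, N = 232):
  black solid: 232 × 9/16 = 130.5
  black white-spotted: 232 × 3/16 = 43.5
  brown solid: 232 × 3/16 = 43.5
  brown white-spotted: 232 × 1/16 = 14.5
Contribution of brown solid: (45 − 43.5)² / 43.5 = 0.0517

0.052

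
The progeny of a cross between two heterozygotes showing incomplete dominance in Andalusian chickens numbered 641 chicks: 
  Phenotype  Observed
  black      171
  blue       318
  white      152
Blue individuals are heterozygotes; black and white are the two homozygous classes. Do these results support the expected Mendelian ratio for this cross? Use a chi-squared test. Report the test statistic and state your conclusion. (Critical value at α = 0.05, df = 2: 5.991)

1.165; consistent

With incomplete dominance, a heterozygote × heterozygote cross gives a 1:2:1 phenotypic ratio.
Total ratio parts = 4. Expected numbers out of 641:
  black: 641 × 1/4 = 160.25
  blue: 641 × 2/4 = 320.5
  white: 641 × 1/4 = 160.25
χ² = Σ (O − E)² / E
  black: (171 − 160.25)² / 160.25 = 0.7211
  blue: (318 − 320.5)² / 320.5 = 0.0195
  white: (152 − 160.25)² / 160.25 = 0.4247
χ² = 0.7211 + 0.0195 + 0.4247 = 1.1653 ≈ 1.165
Degrees of freedom = 3 − 1 = 2; critical value at α = 0.05 is 5.991.
Since 1.165 < 5.991, we fail to reject the null hypothesis — the data are consistent with the 1:2:1 ratio.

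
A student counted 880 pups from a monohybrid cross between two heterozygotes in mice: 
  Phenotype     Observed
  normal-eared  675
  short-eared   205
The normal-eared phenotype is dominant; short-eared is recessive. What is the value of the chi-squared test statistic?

For a monohybrid cross between heterozygotes with complete dominance, the expected phenotypic ratio is 3:1.
Under the 3:1 hypothesis (Σ ratio = 4, N = 880):
  normal-eared: 880 × 3/4 = 660
  short-eared: 880 × 1/4 = 220
χ² = Σ (O − E)² / E
  normal-eared: (675 − 660)² / 660 = 0.3409
  short-eared: (205 − 220)² / 220 = 1.0227
χ² = 0.3409 + 1.0227 = 1.3636 ≈ 1.364

1.364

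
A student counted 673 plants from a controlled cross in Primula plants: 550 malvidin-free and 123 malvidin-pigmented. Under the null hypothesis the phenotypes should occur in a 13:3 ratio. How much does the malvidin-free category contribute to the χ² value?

0.019

The 13:3 ratio has 16 parts, so with N = 673 the expected counts are:
  malvidin-free: 673 × 13/16 = 546.8125
  malvidin-pigmented: 673 × 3/16 = 126.1875
Contribution of malvidin-free: (550 − 546.8125)² / 546.8125 = 0.0186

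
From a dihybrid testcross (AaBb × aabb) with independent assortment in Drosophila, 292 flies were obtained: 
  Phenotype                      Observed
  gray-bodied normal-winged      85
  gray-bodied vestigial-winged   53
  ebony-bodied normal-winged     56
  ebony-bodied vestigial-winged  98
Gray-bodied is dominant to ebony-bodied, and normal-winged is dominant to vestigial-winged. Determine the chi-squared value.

A dihybrid testcross with independent assortment gives a 1:1:1:1 ratio.
Total ratio parts = 4. Expected numbers out of 292:
  gray-bodied normal-winged: 292 × 1/4 = 73
  gray-bodied vestigial-winged: 292 × 1/4 = 73
  ebony-bodied normal-winged: 292 × 1/4 = 73
  ebony-bodied vestigial-winged: 292 × 1/4 = 73
χ² = Σ (O − E)² / E
  gray-bodied normal-winged: (85 − 73)² / 73 = 1.9726
  gray-bodied vestigial-winged: (53 − 73)² / 73 = 5.4795
  ebony-bodied normal-winged: (56 − 73)² / 73 = 3.9589
  ebony-bodied vestigial-winged: (98 − 73)² / 73 = 8.5616
χ² = 1.9726 + 5.4795 + 3.9589 + 8.5616 = 19.9726 ≈ 19.973

19.973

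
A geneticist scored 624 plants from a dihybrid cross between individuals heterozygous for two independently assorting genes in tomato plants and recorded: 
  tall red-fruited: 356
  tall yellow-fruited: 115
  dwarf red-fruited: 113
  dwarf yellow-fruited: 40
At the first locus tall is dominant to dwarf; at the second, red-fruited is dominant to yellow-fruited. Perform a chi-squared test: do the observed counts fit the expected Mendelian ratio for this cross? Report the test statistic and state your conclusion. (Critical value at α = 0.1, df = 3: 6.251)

0.268; consistent

A dihybrid F₂ with independent assortment and complete dominance at both loci gives a 9:3:3:1 phenotypic ratio.
The 9:3:3:1 ratio has 16 parts, so with N = 624 the expected counts are:
  tall red-fruited: 624 × 9/16 = 351
  tall yellow-fruited: 624 × 3/16 = 117
  dwarf red-fruited: 624 × 3/16 = 117
  dwarf yellow-fruited: 624 × 1/16 = 39
χ² = Σ (O − E)² / E
  tall red-fruited: (356 − 351)² / 351 = 0.0712
  tall yellow-fruited: (115 − 117)² / 117 = 0.0342
  dwarf red-fruited: (113 − 117)² / 117 = 0.1368
  dwarf yellow-fruited: (40 − 39)² / 39 = 0.0256
χ² = 0.0712 + 0.0342 + 0.1368 + 0.0256 = 0.2678 ≈ 0.268
Degrees of freedom = 4 − 1 = 3; critical value at α = 0.1 is 6.251.
Since 0.268 < 6.251, we fail to reject the null hypothesis — the data are consistent with the 9:3:3:1 ratio.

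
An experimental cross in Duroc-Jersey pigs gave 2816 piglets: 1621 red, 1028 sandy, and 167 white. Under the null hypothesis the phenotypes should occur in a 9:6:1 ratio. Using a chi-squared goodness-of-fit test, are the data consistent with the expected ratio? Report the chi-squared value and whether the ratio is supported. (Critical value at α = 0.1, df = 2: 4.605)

Expected counts for N = 2816 under a 9:6:1 ratio (total parts = 16):
  red: 2816 × 9/16 = 1584
  sandy: 2816 × 6/16 = 1056
  white: 2816 × 1/16 = 176
χ² = Σ (O − E)² / E
  red: (1621 − 1584)² / 1584 = 0.8643
  sandy: (1028 − 1056)² / 1056 = 0.7424
  white: (167 − 176)² / 176 = 0.4602
χ² = 0.8643 + 0.7424 + 0.4602 = 2.0669 ≈ 2.067
Degrees of freedom = 3 − 1 = 2; critical value at α = 0.1 is 4.605.
Since 2.067 < 4.605, we fail to reject the null hypothesis — the data are consistent with the 9:6:1 ratio.

2.067; consistent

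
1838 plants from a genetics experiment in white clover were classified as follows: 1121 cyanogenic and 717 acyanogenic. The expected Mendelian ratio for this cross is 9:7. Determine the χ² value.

16.782

The 9:7 ratio has 16 parts, so with N = 1838 the expected counts are:
  cyanogenic: 1838 × 9/16 = 1033.875
  acyanogenic: 1838 × 7/16 = 804.125
χ² = Σ (O − E)² / E
  cyanogenic: (1121 − 1033.875)² / 1033.875 = 7.3421
  acyanogenic: (717 − 804.125)² / 804.125 = 9.4398
χ² = 7.3421 + 9.4398 = 16.7819 ≈ 16.782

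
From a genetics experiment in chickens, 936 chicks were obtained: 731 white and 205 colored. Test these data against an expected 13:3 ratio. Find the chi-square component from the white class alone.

1.144

The 13:3 ratio has 16 parts, so with N = 936 the expected counts are:
  white: 936 × 13/16 = 760.5
  colored: 936 × 3/16 = 175.5
Contribution of white: (731 − 760.5)² / 760.5 = 1.1443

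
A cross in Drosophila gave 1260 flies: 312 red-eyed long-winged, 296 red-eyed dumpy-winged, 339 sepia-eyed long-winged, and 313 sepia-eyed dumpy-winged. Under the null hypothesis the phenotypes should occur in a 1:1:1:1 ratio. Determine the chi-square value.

3.016

The 1:1:1:1 ratio has 4 parts, so with N = 1260 the expected counts are:
  red-eyed long-winged: 1260 × 1/4 = 315
  red-eyed dumpy-winged: 1260 × 1/4 = 315
  sepia-eyed long-winged: 1260 × 1/4 = 315
  sepia-eyed dumpy-winged: 1260 × 1/4 = 315
χ² = Σ (O − E)² / E
  red-eyed long-winged: (312 − 315)² / 315 = 0.0286
  red-eyed dumpy-winged: (296 − 315)² / 315 = 1.1460
  sepia-eyed long-winged: (339 − 315)² / 315 = 1.8286
  sepia-eyed dumpy-winged: (313 − 315)² / 315 = 0.0127
χ² = 0.0286 + 1.1460 + 1.8286 + 0.0127 = 3.0159 ≈ 3.016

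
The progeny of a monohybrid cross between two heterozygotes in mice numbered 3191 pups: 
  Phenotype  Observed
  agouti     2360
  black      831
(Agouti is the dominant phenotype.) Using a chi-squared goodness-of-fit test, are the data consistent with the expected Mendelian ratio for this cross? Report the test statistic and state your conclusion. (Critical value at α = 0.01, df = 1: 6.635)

1.848; consistent

For a monohybrid cross between heterozygotes with complete dominance, the expected phenotypic ratio is 3:1.
Under the 3:1 hypothesis (Σ ratio = 4, N = 3191):
  agouti: 3191 × 3/4 = 2393.25
  black: 3191 × 1/4 = 797.75
χ² = Σ (O − E)² / E
  agouti: (2360 − 2393.25)² / 2393.25 = 0.4620
  black: (831 − 797.75)² / 797.75 = 1.3859
χ² = 0.4620 + 1.3859 = 1.8479 ≈ 1.848
Degrees of freedom = 2 − 1 = 1; critical value at α = 0.01 is 6.635.
Since 1.848 < 6.635, we fail to reject the null hypothesis — the data are consistent with the 3:1 ratio.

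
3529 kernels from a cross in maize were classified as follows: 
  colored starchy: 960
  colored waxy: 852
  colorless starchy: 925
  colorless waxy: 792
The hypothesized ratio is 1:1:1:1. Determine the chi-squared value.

19.193

Total ratio parts = 4. Expected numbers out of 3529:
  colored starchy: 3529 × 1/4 = 882.25
  colored waxy: 3529 × 1/4 = 882.25
  colorless starchy: 3529 × 1/4 = 882.25
  colorless waxy: 3529 × 1/4 = 882.25
χ² = Σ (O − E)² / E
  colored starchy: (960 − 882.25)² / 882.25 = 6.8519
  colored waxy: (852 − 882.25)² / 882.25 = 1.0372
  colorless starchy: (925 − 882.25)² / 882.25 = 2.0715
  colorless waxy: (792 − 882.25)² / 882.25 = 9.2321
χ² = 6.8519 + 1.0372 + 2.0715 + 9.2321 = 19.1927 ≈ 19.193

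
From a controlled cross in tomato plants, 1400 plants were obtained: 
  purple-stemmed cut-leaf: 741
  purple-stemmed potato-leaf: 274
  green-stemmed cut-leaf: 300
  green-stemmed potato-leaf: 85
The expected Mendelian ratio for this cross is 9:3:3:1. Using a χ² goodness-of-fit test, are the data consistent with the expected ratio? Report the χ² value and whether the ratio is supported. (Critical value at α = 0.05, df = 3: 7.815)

Under the 9:3:3:1 hypothesis (Σ ratio = 16, N = 1400):
  purple-stemmed cut-leaf: 1400 × 9/16 = 787.5
  purple-stemmed potato-leaf: 1400 × 3/16 = 262.5
  green-stemmed cut-leaf: 1400 × 3/16 = 262.5
  green-stemmed potato-leaf: 1400 × 1/16 = 87.5
χ² = Σ (O − E)² / E
  purple-stemmed cut-leaf: (741 − 787.5)² / 787.5 = 2.7457
  purple-stemmed potato-leaf: (274 − 262.5)² / 262.5 = 0.5038
  green-stemmed cut-leaf: (300 − 262.5)² / 262.5 = 5.3571
  green-stemmed potato-leaf: (85 − 87.5)² / 87.5 = 0.0714
χ² = 2.7457 + 0.5038 + 5.3571 + 0.0714 = 8.678
Degrees of freedom = 4 − 1 = 3; critical value at α = 0.05 is 7.815.
Since 8.678 > 7.815, we reject the null hypothesis — the data do not fit the 9:3:3:1 ratio.

8.678; not consistent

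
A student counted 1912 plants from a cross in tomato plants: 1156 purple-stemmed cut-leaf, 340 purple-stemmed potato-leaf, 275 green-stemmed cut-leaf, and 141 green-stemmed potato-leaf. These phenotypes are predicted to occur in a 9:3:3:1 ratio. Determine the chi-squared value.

Expected counts for N = 1912 under a 9:3:3:1 ratio (total parts = 16):
  purple-stemmed cut-leaf: 1912 × 9/16 = 1075.5
  purple-stemmed potato-leaf: 1912 × 3/16 = 358.5
  green-stemmed cut-leaf: 1912 × 3/16 = 358.5
  green-stemmed potato-leaf: 1912 × 1/16 = 119.5
χ² = Σ (O − E)² / E
  purple-stemmed cut-leaf: (1156 − 1075.5)² / 1075.5 = 6.0253
  purple-stemmed potato-leaf: (340 − 358.5)² / 358.5 = 0.9547
  green-stemmed cut-leaf: (275 − 358.5)² / 358.5 = 19.4484
  green-stemmed potato-leaf: (141 − 119.5)² / 119.5 = 3.8682
χ² = 6.0253 + 0.9547 + 19.4484 + 3.8682 = 30.2966 ≈ 30.297

30.297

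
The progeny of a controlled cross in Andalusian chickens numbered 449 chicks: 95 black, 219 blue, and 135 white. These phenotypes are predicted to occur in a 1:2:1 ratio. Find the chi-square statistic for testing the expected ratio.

7.396

Expected counts for N = 449 under a 1:2:1 ratio (total parts = 4):
  black: 449 × 1/4 = 112.25
  blue: 449 × 2/4 = 224.5
  white: 449 × 1/4 = 112.25
χ² = Σ (O − E)² / E
  black: (95 − 112.25)² / 112.25 = 2.6509
  blue: (219 − 224.5)² / 224.5 = 0.1347
  white: (135 − 112.25)² / 112.25 = 4.6108
χ² = 2.6509 + 0.1347 + 4.6108 = 7.3964 ≈ 7.396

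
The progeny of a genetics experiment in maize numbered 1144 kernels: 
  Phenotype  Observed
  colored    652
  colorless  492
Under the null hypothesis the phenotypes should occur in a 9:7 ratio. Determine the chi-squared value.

0.257

The 9:7 ratio has 16 parts, so with N = 1144 the expected counts are:
  colored: 1144 × 9/16 = 643.5
  colorless: 1144 × 7/16 = 500.5
χ² = Σ (O − E)² / E
  colored: (652 − 643.5)² / 643.5 = 0.1123
  colorless: (492 − 500.5)² / 500.5 = 0.1444
χ² = 0.1123 + 0.1444 = 0.2567 ≈ 0.257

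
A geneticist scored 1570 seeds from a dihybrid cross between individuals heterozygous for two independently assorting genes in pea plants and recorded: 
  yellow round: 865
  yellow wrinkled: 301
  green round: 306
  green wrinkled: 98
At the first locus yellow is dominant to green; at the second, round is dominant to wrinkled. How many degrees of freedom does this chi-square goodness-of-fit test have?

3

A dihybrid F₂ with independent assortment and complete dominance at both loci gives a 9:3:3:1 phenotypic ratio.
A goodness-of-fit test with 4 phenotype classes has df = 4 − 1 = 3.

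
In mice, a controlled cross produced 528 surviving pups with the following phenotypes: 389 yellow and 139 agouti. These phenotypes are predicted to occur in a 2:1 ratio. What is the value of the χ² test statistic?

11.668

The 2:1 ratio has 3 parts, so with N = 528 the expected counts are:
  yellow: 528 × 2/3 = 352
  agouti: 528 × 1/3 = 176
χ² = Σ (O − E)² / E
  yellow: (389 − 352)² / 352 = 3.8892
  agouti: (139 − 176)² / 176 = 7.7784
χ² = 3.8892 + 7.7784 = 11.6676 ≈ 11.668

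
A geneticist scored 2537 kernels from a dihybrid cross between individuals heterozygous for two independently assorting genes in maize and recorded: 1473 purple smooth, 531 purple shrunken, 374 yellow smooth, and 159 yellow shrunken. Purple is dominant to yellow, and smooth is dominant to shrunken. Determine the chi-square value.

29.649

A dihybrid F₂ with independent assortment and complete dominance at both loci gives a 9:3:3:1 phenotypic ratio.
The 9:3:3:1 ratio has 16 parts, so with N = 2537 the expected counts are:
  purple smooth: 2537 × 9/16 = 1427.0625
  purple shrunken: 2537 × 3/16 = 475.6875
  yellow smooth: 2537 × 3/16 = 475.6875
  yellow shrunken: 2537 × 1/16 = 158.5625
χ² = Σ (O − E)² / E
  purple smooth: (1473 − 1427.0625)² / 1427.0625 = 1.4787
  purple shrunken: (531 − 475.6875)² / 475.6875 = 6.4317
  yellow smooth: (374 − 475.6875)² / 475.6875 = 21.7377
  yellow shrunken: (159 − 158.5625)² / 158.5625 = 0.0012
χ² = 1.4787 + 6.4317 + 21.7377 + 0.0012 = 29.6493 ≈ 29.649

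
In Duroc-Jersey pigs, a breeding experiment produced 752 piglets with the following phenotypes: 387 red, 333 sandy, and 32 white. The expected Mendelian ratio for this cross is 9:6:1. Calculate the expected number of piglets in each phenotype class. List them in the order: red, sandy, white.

Total ratio parts = 16. Expected numbers out of 752:
  red: 752 × 9/16 = 423
  sandy: 752 × 6/16 = 282
  white: 752 × 1/16 = 47

423, 282, 47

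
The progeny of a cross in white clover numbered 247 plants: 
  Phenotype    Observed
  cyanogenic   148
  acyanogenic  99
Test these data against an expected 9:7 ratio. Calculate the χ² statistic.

The 9:7 ratio has 16 parts, so with N = 247 the expected counts are:
  cyanogenic: 247 × 9/16 = 138.9375
  acyanogenic: 247 × 7/16 = 108.0625
χ² = Σ (O − E)² / E
  cyanogenic: (148 − 138.9375)² / 138.9375 = 0.5911
  acyanogenic: (99 − 108.0625)² / 108.0625 = 0.7600
χ² = 0.5911 + 0.7600 = 1.3511 ≈ 1.351

1.351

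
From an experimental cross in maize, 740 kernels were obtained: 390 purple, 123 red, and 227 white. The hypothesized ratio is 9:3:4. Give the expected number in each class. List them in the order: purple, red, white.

416.25, 138.75, 185

The 9:3:4 ratio has 16 parts, so with N = 740 the expected counts are:
  purple: 740 × 9/16 = 416.25
  red: 740 × 3/16 = 138.75
  white: 740 × 4/16 = 185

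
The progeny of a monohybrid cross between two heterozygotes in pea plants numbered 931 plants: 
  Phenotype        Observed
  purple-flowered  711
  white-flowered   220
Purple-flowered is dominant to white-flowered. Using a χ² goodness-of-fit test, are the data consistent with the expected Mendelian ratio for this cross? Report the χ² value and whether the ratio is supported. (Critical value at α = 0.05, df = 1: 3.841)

For a monohybrid cross between heterozygotes with complete dominance, the expected phenotypic ratio is 3:1.
The 3:1 ratio has 4 parts, so with N = 931 the expected counts are:
  purple-flowered: 931 × 3/4 = 698.25
  white-flowered: 931 × 1/4 = 232.75
χ² = Σ (O − E)² / E
  purple-flowered: (711 − 698.25)² / 698.25 = 0.2328
  white-flowered: (220 − 232.75)² / 232.75 = 0.6984
χ² = 0.2328 + 0.6984 = 0.9312 ≈ 0.931
Degrees of freedom = 2 − 1 = 1; critical value at α = 0.05 is 3.841.
Since 0.931 < 3.841, we fail to reject the null hypothesis — the data are consistent with the 3:1 ratio.

0.931; consistent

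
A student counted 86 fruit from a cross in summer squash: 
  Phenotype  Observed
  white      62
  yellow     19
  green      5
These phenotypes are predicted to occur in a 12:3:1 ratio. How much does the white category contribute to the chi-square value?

0.097

Expected counts for N = 86 under a 12:3:1 ratio (total parts = 16):
  white: 86 × 12/16 = 64.5
  yellow: 86 × 3/16 = 16.125
  green: 86 × 1/16 = 5.375
Contribution of white: (62 − 64.5)² / 64.5 = 0.0969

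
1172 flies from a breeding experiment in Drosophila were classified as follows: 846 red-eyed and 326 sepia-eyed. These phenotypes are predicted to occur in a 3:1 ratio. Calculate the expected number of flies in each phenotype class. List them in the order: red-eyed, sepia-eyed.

879, 293

The 3:1 ratio has 4 parts, so with N = 1172 the expected counts are:
  red-eyed: 1172 × 3/4 = 879
  sepia-eyed: 1172 × 1/4 = 293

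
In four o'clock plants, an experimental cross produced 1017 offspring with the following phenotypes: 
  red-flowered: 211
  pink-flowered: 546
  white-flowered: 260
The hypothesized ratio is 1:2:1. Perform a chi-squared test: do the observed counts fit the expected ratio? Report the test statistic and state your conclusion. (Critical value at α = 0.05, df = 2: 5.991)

Total ratio parts = 4. Expected numbers out of 1017:
  red-flowered: 1017 × 1/4 = 254.25
  pink-flowered: 1017 × 2/4 = 508.5
  white-flowered: 1017 × 1/4 = 254.25
χ² = Σ (O − E)² / E
  red-flowered: (211 − 254.25)² / 254.25 = 7.3572
  pink-flowered: (546 − 508.5)² / 508.5 = 2.7655
  white-flowered: (260 − 254.25)² / 254.25 = 0.1300
χ² = 7.3572 + 2.7655 + 0.1300 = 10.2527 ≈ 10.253
Degrees of freedom = 3 − 1 = 2; critical value at α = 0.05 is 5.991.
Since 10.253 > 5.991, we reject the null hypothesis — the data do not fit the 1:2:1 ratio.

10.253; not consistent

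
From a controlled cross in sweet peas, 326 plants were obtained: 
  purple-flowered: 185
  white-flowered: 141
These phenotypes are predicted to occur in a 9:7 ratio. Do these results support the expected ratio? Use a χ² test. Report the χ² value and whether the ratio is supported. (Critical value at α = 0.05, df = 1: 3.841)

0.033; consistent

The 9:7 ratio has 16 parts, so with N = 326 the expected counts are:
  purple-flowered: 326 × 9/16 = 183.375
  white-flowered: 326 × 7/16 = 142.625
χ² = Σ (O − E)² / E
  purple-flowered: (185 − 183.375)² / 183.375 = 0.0144
  white-flowered: (141 − 142.625)² / 142.625 = 0.0185
χ² = 0.0144 + 0.0185 = 0.0329 ≈ 0.033
Degrees of freedom = 2 − 1 = 1; critical value at α = 0.05 is 3.841.
Since 0.033 < 3.841, we fail to reject the null hypothesis — the data are consistent with the 9:7 ratio.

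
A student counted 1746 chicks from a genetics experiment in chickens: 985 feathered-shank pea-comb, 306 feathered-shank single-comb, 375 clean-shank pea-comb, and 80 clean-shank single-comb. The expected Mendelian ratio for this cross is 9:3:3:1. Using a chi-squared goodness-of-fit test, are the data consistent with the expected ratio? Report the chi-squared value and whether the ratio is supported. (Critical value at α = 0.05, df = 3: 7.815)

16.106; not consistent

Total ratio parts = 16. Expected numbers out of 1746:
  feathered-shank pea-comb: 1746 × 9/16 = 982.125
  feathered-shank single-comb: 1746 × 3/16 = 327.375
  clean-shank pea-comb: 1746 × 3/16 = 327.375
  clean-shank single-comb: 1746 × 1/16 = 109.125
χ² = Σ (O − E)² / E
  feathered-shank pea-comb: (985 − 982.125)² / 982.125 = 0.0084
  feathered-shank single-comb: (306 − 327.375)² / 327.375 = 1.3956
  clean-shank pea-comb: (375 − 327.375)² / 327.375 = 6.9283
  clean-shank single-comb: (80 − 109.125)² / 109.125 = 7.7733
χ² = 0.0084 + 1.3956 + 6.9283 + 7.7733 = 16.1056 ≈ 16.106
Degrees of freedom = 4 − 1 = 3; critical value at α = 0.05 is 7.815.
Since 16.106 > 7.815, we reject the null hypothesis — the data do not fit the 9:3:3:1 ratio.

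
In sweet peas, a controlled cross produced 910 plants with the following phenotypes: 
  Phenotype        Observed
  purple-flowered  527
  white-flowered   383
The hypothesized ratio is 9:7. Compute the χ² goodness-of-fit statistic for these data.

Under the 9:7 hypothesis (Σ ratio = 16, N = 910):
  purple-flowered: 910 × 9/16 = 511.875
  white-flowered: 910 × 7/16 = 398.125
χ² = Σ (O − E)² / E
  purple-flowered: (527 − 511.875)² / 511.875 = 0.4469
  white-flowered: (383 − 398.125)² / 398.125 = 0.5746
χ² = 0.4469 + 0.5746 = 1.0215 ≈ 1.022

1.022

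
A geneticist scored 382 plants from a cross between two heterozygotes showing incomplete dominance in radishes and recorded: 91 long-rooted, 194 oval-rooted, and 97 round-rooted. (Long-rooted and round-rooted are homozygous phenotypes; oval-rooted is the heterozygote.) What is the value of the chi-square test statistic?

With incomplete dominance, a heterozygote × heterozygote cross gives a 1:2:1 phenotypic ratio.
Under the 1:2:1 hypothesis (Σ ratio = 4, N = 382):
  long-rooted: 382 × 1/4 = 95.5
  oval-rooted: 382 × 2/4 = 191
  round-rooted: 382 × 1/4 = 95.5
χ² = Σ (O − E)² / E
  long-rooted: (91 − 95.5)² / 95.5 = 0.2120
  oval-rooted: (194 − 191)² / 191 = 0.0471
  round-rooted: (97 − 95.5)² / 95.5 = 0.0236
χ² = 0.2120 + 0.0471 + 0.0236 = 0.2827 ≈ 0.283

0.283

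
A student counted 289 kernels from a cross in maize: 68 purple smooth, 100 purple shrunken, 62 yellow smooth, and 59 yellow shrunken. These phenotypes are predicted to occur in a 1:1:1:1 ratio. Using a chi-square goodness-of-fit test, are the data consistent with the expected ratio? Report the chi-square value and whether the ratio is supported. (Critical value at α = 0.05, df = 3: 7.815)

14.792; not consistent

Expected counts for N = 289 under a 1:1:1:1 ratio (total parts = 4):
  purple smooth: 289 × 1/4 = 72.25
  purple shrunken: 289 × 1/4 = 72.25
  yellow smooth: 289 × 1/4 = 72.25
  yellow shrunken: 289 × 1/4 = 72.25
χ² = Σ (O − E)² / E
  purple smooth: (68 − 72.25)² / 72.25 = 0.2500
  purple shrunken: (100 − 72.25)² / 72.25 = 10.6583
  yellow smooth: (62 − 72.25)² / 72.25 = 1.4542
  yellow shrunken: (59 − 72.25)² / 72.25 = 2.4299
χ² = 0.2500 + 10.6583 + 1.4542 + 2.4299 = 14.7924 ≈ 14.792
Degrees of freedom = 4 − 1 = 3; critical value at α = 0.05 is 7.815.
Since 14.792 > 7.815, we reject the null hypothesis — the data do not fit the 1:1:1:1 ratio.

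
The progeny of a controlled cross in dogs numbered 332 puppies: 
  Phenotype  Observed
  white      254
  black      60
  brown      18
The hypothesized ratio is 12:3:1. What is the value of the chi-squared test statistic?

Total ratio parts = 16. Expected numbers out of 332:
  white: 332 × 12/16 = 249
  black: 332 × 3/16 = 62.25
  brown: 332 × 1/16 = 20.75
χ² = Σ (O − E)² / E
  white: (254 − 249)² / 249 = 0.1004
  black: (60 − 62.25)² / 62.25 = 0.0813
  brown: (18 − 20.75)² / 20.75 = 0.3645
χ² = 0.1004 + 0.0813 + 0.3645 = 0.5462 ≈ 0.546

0.546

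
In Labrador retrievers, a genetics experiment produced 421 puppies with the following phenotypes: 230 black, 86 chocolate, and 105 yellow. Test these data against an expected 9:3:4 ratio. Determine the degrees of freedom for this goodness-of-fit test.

2

A goodness-of-fit test with 3 phenotype classes has df = 3 − 1 = 2.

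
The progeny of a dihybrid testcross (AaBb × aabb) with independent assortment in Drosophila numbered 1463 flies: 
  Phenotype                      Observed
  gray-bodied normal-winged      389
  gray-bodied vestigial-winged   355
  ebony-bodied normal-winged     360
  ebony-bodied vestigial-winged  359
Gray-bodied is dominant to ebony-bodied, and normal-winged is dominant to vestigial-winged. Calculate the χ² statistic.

A dihybrid testcross with independent assortment gives a 1:1:1:1 ratio.
Expected counts for N = 1463 under a 1:1:1:1 ratio (total parts = 4):
  gray-bodied normal-winged: 1463 × 1/4 = 365.75
  gray-bodied vestigial-winged: 1463 × 1/4 = 365.75
  ebony-bodied normal-winged: 1463 × 1/4 = 365.75
  ebony-bodied vestigial-winged: 1463 × 1/4 = 365.75
χ² = Σ (O − E)² / E
  gray-bodied normal-winged: (389 − 365.75)² / 365.75 = 1.4780
  gray-bodied vestigial-winged: (355 − 365.75)² / 365.75 = 0.3160
  ebony-bodied normal-winged: (360 − 365.75)² / 365.75 = 0.0904
  ebony-bodied vestigial-winged: (359 − 365.75)² / 365.75 = 0.1246
χ² = 1.4780 + 0.3160 + 0.0904 + 0.1246 = 2.009

2.009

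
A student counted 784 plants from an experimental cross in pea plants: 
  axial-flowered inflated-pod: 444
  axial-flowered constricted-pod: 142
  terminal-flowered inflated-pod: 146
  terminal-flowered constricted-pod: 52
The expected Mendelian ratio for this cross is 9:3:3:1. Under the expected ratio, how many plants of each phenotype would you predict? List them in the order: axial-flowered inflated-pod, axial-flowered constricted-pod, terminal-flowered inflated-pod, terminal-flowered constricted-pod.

Total ratio parts = 16. Expected numbers out of 784:
  axial-flowered inflated-pod: 784 × 9/16 = 441
  axial-flowered constricted-pod: 784 × 3/16 = 147
  terminal-flowered inflated-pod: 784 × 3/16 = 147
  terminal-flowered constricted-pod: 784 × 1/16 = 49

441, 147, 147, 49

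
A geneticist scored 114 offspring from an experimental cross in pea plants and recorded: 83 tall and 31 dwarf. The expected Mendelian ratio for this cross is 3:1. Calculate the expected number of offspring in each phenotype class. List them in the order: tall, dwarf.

Total ratio parts = 4. Expected numbers out of 114:
  tall: 114 × 3/4 = 85.5
  dwarf: 114 × 1/4 = 28.5

85.5, 28.5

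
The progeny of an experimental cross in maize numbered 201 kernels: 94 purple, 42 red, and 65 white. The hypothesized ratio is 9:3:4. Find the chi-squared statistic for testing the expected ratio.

8.037

The 9:3:4 ratio has 16 parts, so with N = 201 the expected counts are:
  purple: 201 × 9/16 = 113.0625
  red: 201 × 3/16 = 37.6875
  white: 201 × 4/16 = 50.25
χ² = Σ (O − E)² / E
  purple: (94 − 113.0625)² / 113.0625 = 3.2140
  red: (42 − 37.6875)² / 37.6875 = 0.4935
  white: (65 − 50.25)² / 50.25 = 4.3296
χ² = 3.2140 + 0.4935 + 4.3296 = 8.0371 ≈ 8.037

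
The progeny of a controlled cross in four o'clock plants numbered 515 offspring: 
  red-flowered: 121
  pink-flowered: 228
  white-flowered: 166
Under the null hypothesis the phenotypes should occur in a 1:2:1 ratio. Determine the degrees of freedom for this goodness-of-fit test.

A goodness-of-fit test with 3 phenotype classes has df = 3 − 1 = 2.

2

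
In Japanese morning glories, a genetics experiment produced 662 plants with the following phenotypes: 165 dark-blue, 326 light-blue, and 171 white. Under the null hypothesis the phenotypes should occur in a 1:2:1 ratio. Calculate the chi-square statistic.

The 1:2:1 ratio has 4 parts, so with N = 662 the expected counts are:
  dark-blue: 662 × 1/4 = 165.5
  light-blue: 662 × 2/4 = 331
  white: 662 × 1/4 = 165.5
χ² = Σ (O − E)² / E
  dark-blue: (165 − 165.5)² / 165.5 = 0.0015
  light-blue: (326 − 331)² / 331 = 0.0755
  white: (171 − 165.5)² / 165.5 = 0.1828
χ² = 0.0015 + 0.0755 + 0.1828 = 0.2598 ≈ 0.260

0.260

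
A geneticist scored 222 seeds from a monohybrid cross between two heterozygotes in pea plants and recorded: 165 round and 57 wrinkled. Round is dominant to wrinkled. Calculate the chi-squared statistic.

For a monohybrid cross between heterozygotes with complete dominance, the expected phenotypic ratio is 3:1.
Under the 3:1 hypothesis (Σ ratio = 4, N = 222):
  round: 222 × 3/4 = 166.5
  wrinkled: 222 × 1/4 = 55.5
χ² = Σ (O − E)² / E
  round: (165 − 166.5)² / 166.5 = 0.0135
  wrinkled: (57 − 55.5)² / 55.5 = 0.0405
χ² = 0.0135 + 0.0405 = 0.054

0.054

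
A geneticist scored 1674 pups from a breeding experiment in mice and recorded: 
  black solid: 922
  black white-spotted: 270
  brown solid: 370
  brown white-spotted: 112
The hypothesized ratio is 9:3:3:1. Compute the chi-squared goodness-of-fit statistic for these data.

17.098

Under the 9:3:3:1 hypothesis (Σ ratio = 16, N = 1674):
  black solid: 1674 × 9/16 = 941.625
  black white-spotted: 1674 × 3/16 = 313.875
  brown solid: 1674 × 3/16 = 313.875
  brown white-spotted: 1674 × 1/16 = 104.625
χ² = Σ (O − E)² / E
  black solid: (922 − 941.625)² / 941.625 = 0.4090
  black white-spotted: (270 − 313.875)² / 313.875 = 6.1331
  brown solid: (370 − 313.875)² / 313.875 = 10.0359
  brown white-spotted: (112 − 104.625)² / 104.625 = 0.5199
χ² = 0.4090 + 6.1331 + 10.0359 + 0.5199 = 17.0979 ≈ 17.098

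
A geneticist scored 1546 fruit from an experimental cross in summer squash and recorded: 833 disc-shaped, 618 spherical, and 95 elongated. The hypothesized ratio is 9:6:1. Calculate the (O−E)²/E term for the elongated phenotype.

The 9:6:1 ratio has 16 parts, so with N = 1546 the expected counts are:
  disc-shaped: 1546 × 9/16 = 869.625
  spherical: 1546 × 6/16 = 579.75
  elongated: 1546 × 1/16 = 96.625
Contribution of elongated: (95 − 96.625)² / 96.625 = 0.0273

0.027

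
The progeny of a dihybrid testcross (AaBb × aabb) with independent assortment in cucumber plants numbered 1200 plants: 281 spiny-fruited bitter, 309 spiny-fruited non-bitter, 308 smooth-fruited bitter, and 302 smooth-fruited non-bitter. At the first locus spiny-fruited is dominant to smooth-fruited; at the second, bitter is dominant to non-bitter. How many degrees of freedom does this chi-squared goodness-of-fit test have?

A dihybrid testcross with independent assortment gives a 1:1:1:1 ratio.
A goodness-of-fit test with 4 phenotype classes has df = 4 − 1 = 3.

3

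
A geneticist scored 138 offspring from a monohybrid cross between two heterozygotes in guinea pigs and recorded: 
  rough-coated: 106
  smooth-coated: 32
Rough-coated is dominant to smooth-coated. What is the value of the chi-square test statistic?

0.242

For a monohybrid cross between heterozygotes with complete dominance, the expected phenotypic ratio is 3:1.
Expected counts for N = 138 under a 3:1 ratio (total parts = 4):
  rough-coated: 138 × 3/4 = 103.5
  smooth-coated: 138 × 1/4 = 34.5
χ² = Σ (O − E)² / E
  rough-coated: (106 − 103.5)² / 103.5 = 0.0604
  smooth-coated: (32 − 34.5)² / 34.5 = 0.1812
χ² = 0.0604 + 0.1812 = 0.2416 ≈ 0.242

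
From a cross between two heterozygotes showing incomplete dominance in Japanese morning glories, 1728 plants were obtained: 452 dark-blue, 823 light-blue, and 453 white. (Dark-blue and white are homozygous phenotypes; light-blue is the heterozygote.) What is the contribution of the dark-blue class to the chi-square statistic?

With incomplete dominance, a heterozygote × heterozygote cross gives a 1:2:1 phenotypic ratio.
Total ratio parts = 4. Expected numbers out of 1728:
  dark-blue: 1728 × 1/4 = 432
  light-blue: 1728 × 2/4 = 864
  white: 1728 × 1/4 = 432
Contribution of dark-blue: (452 − 432)² / 432 = 0.9259

0.926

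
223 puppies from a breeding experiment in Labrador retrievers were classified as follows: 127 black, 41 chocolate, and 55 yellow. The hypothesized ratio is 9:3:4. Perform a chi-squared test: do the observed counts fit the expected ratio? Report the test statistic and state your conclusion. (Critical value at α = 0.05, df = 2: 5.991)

Expected counts for N = 223 under a 9:3:4 ratio (total parts = 16):
  black: 223 × 9/16 = 125.4375
  chocolate: 223 × 3/16 = 41.8125
  yellow: 223 × 4/16 = 55.75
χ² = Σ (O − E)² / E
  black: (127 − 125.4375)² / 125.4375 = 0.0195
  chocolate: (41 − 41.8125)² / 41.8125 = 0.0158
  yellow: (55 − 55.75)² / 55.75 = 0.0101
χ² = 0.0195 + 0.0158 + 0.0101 = 0.0454 ≈ 0.045
Degrees of freedom = 3 − 1 = 2; critical value at α = 0.05 is 5.991.
Since 0.045 < 5.991, we fail to reject the null hypothesis — the data are consistent with the 9:3:4 ratio.

0.045; consistent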